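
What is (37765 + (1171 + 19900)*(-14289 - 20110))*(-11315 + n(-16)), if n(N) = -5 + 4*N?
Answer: 8250936092576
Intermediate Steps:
(37765 + (1171 + 19900)*(-14289 - 20110))*(-11315 + n(-16)) = (37765 + (1171 + 19900)*(-14289 - 20110))*(-11315 + (-5 + 4*(-16))) = (37765 + 21071*(-34399))*(-11315 + (-5 - 64)) = (37765 - 724821329)*(-11315 - 69) = -724783564*(-11384) = 8250936092576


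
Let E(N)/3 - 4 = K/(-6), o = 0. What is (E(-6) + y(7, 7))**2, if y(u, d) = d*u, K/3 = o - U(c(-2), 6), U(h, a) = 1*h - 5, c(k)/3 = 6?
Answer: 25921/4 ≈ 6480.3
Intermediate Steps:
c(k) = 18 (c(k) = 3*6 = 18)
U(h, a) = -5 + h (U(h, a) = h - 5 = -5 + h)
K = -39 (K = 3*(0 - (-5 + 18)) = 3*(0 - 1*13) = 3*(0 - 13) = 3*(-13) = -39)
E(N) = 63/2 (E(N) = 12 + 3*(-39/(-6)) = 12 + 3*(-39*(-1/6)) = 12 + 3*(13/2) = 12 + 39/2 = 63/2)
(E(-6) + y(7, 7))**2 = (63/2 + 7*7)**2 = (63/2 + 49)**2 = (161/2)**2 = 25921/4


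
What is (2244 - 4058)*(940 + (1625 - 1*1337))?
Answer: -2227592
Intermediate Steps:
(2244 - 4058)*(940 + (1625 - 1*1337)) = -1814*(940 + (1625 - 1337)) = -1814*(940 + 288) = -1814*1228 = -2227592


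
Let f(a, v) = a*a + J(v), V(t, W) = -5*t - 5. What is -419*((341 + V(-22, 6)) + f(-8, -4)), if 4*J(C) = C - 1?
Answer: -852665/4 ≈ -2.1317e+5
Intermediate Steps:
J(C) = -1/4 + C/4 (J(C) = (C - 1)/4 = (-1 + C)/4 = -1/4 + C/4)
V(t, W) = -5 - 5*t
f(a, v) = -1/4 + a**2 + v/4 (f(a, v) = a*a + (-1/4 + v/4) = a**2 + (-1/4 + v/4) = -1/4 + a**2 + v/4)
-419*((341 + V(-22, 6)) + f(-8, -4)) = -419*((341 + (-5 - 5*(-22))) + (-1/4 + (-8)**2 + (1/4)*(-4))) = -419*((341 + (-5 + 110)) + (-1/4 + 64 - 1)) = -419*((341 + 105) + 251/4) = -419*(446 + 251/4) = -419*2035/4 = -852665/4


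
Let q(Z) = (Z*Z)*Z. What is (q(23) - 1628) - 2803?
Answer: 7736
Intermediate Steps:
q(Z) = Z**3 (q(Z) = Z**2*Z = Z**3)
(q(23) - 1628) - 2803 = (23**3 - 1628) - 2803 = (12167 - 1628) - 2803 = 10539 - 2803 = 7736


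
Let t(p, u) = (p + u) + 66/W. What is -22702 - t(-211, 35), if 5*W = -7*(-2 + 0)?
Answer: -157847/7 ≈ -22550.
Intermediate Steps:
W = 14/5 (W = (-7*(-2 + 0))/5 = (-7*(-2))/5 = (⅕)*14 = 14/5 ≈ 2.8000)
t(p, u) = 165/7 + p + u (t(p, u) = (p + u) + 66/(14/5) = (p + u) + 66*(5/14) = (p + u) + 165/7 = 165/7 + p + u)
-22702 - t(-211, 35) = -22702 - (165/7 - 211 + 35) = -22702 - 1*(-1067/7) = -22702 + 1067/7 = -157847/7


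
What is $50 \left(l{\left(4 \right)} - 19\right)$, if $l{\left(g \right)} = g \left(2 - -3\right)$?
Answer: $50$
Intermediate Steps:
$l{\left(g \right)} = 5 g$ ($l{\left(g \right)} = g \left(2 + 3\right) = g 5 = 5 g$)
$50 \left(l{\left(4 \right)} - 19\right) = 50 \left(5 \cdot 4 - 19\right) = 50 \left(20 - 19\right) = 50 \cdot 1 = 50$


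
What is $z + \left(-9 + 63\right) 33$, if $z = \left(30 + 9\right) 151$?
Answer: $7671$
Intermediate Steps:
$z = 5889$ ($z = 39 \cdot 151 = 5889$)
$z + \left(-9 + 63\right) 33 = 5889 + \left(-9 + 63\right) 33 = 5889 + 54 \cdot 33 = 5889 + 1782 = 7671$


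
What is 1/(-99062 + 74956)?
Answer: -1/24106 ≈ -4.1483e-5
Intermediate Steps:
1/(-99062 + 74956) = 1/(-24106) = -1/24106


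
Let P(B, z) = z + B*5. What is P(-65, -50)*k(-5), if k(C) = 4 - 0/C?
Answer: -1500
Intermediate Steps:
k(C) = 4 (k(C) = 4 - 1*0 = 4 + 0 = 4)
P(B, z) = z + 5*B
P(-65, -50)*k(-5) = (-50 + 5*(-65))*4 = (-50 - 325)*4 = -375*4 = -1500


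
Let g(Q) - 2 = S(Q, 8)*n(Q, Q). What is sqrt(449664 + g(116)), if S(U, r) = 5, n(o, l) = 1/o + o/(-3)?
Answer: sqrt(13608235761)/174 ≈ 670.43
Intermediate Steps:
n(o, l) = 1/o - o/3 (n(o, l) = 1/o + o*(-1/3) = 1/o - o/3)
g(Q) = 2 + 5/Q - 5*Q/3 (g(Q) = 2 + 5*(1/Q - Q/3) = 2 + (5/Q - 5*Q/3) = 2 + 5/Q - 5*Q/3)
sqrt(449664 + g(116)) = sqrt(449664 + (2 + 5/116 - 5/3*116)) = sqrt(449664 + (2 + 5*(1/116) - 580/3)) = sqrt(449664 + (2 + 5/116 - 580/3)) = sqrt(449664 - 66569/348) = sqrt(156416503/348) = sqrt(13608235761)/174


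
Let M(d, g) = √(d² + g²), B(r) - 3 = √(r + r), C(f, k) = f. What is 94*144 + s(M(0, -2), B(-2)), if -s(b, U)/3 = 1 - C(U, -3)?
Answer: 13542 + 6*I ≈ 13542.0 + 6.0*I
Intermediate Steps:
B(r) = 3 + √2*√r (B(r) = 3 + √(r + r) = 3 + √(2*r) = 3 + √2*√r)
s(b, U) = -3 + 3*U (s(b, U) = -3*(1 - U) = -3 + 3*U)
94*144 + s(M(0, -2), B(-2)) = 94*144 + (-3 + 3*(3 + √2*√(-2))) = 13536 + (-3 + 3*(3 + √2*(I*√2))) = 13536 + (-3 + 3*(3 + 2*I)) = 13536 + (-3 + (9 + 6*I)) = 13536 + (6 + 6*I) = 13542 + 6*I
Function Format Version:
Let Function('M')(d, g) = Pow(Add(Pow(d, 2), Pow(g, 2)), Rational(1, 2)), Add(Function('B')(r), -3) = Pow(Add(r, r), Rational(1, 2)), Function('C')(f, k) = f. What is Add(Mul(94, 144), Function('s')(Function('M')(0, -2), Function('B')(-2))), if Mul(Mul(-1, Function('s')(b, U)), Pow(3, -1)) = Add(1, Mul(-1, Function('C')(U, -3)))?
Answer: Add(13542, Mul(6, I)) ≈ Add(13542., Mul(6.0000, I))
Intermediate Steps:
Function('B')(r) = Add(3, Mul(Pow(2, Rational(1, 2)), Pow(r, Rational(1, 2)))) (Function('B')(r) = Add(3, Pow(Add(r, r), Rational(1, 2))) = Add(3, Pow(Mul(2, r), Rational(1, 2))) = Add(3, Mul(Pow(2, Rational(1, 2)), Pow(r, Rational(1, 2)))))
Function('s')(b, U) = Add(-3, Mul(3, U)) (Function('s')(b, U) = Mul(-3, Add(1, Mul(-1, U))) = Add(-3, Mul(3, U)))
Add(Mul(94, 144), Function('s')(Function('M')(0, -2), Function('B')(-2))) = Add(Mul(94, 144), Add(-3, Mul(3, Add(3, Mul(Pow(2, Rational(1, 2)), Pow(-2, Rational(1, 2))))))) = Add(13536, Add(-3, Mul(3, Add(3, Mul(Pow(2, Rational(1, 2)), Mul(I, Pow(2, Rational(1, 2)))))))) = Add(13536, Add(-3, Mul(3, Add(3, Mul(2, I))))) = Add(13536, Add(-3, Add(9, Mul(6, I)))) = Add(13536, Add(6, Mul(6, I))) = Add(13542, Mul(6, I))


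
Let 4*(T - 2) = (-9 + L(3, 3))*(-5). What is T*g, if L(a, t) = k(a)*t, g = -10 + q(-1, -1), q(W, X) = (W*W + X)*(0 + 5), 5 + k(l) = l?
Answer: -415/2 ≈ -207.50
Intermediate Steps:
k(l) = -5 + l
q(W, X) = 5*X + 5*W² (q(W, X) = (W² + X)*5 = (X + W²)*5 = 5*X + 5*W²)
g = -10 (g = -10 + (5*(-1) + 5*(-1)²) = -10 + (-5 + 5*1) = -10 + (-5 + 5) = -10 + 0 = -10)
L(a, t) = t*(-5 + a) (L(a, t) = (-5 + a)*t = t*(-5 + a))
T = 83/4 (T = 2 + ((-9 + 3*(-5 + 3))*(-5))/4 = 2 + ((-9 + 3*(-2))*(-5))/4 = 2 + ((-9 - 6)*(-5))/4 = 2 + (-15*(-5))/4 = 2 + (¼)*75 = 2 + 75/4 = 83/4 ≈ 20.750)
T*g = (83/4)*(-10) = -415/2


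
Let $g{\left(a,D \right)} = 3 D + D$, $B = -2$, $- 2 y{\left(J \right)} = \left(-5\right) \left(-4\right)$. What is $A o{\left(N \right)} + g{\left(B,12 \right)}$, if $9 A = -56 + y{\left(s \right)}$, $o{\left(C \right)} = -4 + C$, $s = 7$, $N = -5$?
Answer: $114$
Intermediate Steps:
$y{\left(J \right)} = -10$ ($y{\left(J \right)} = - \frac{\left(-5\right) \left(-4\right)}{2} = \left(- \frac{1}{2}\right) 20 = -10$)
$g{\left(a,D \right)} = 4 D$
$A = - \frac{22}{3}$ ($A = \frac{-56 - 10}{9} = \frac{1}{9} \left(-66\right) = - \frac{22}{3} \approx -7.3333$)
$A o{\left(N \right)} + g{\left(B,12 \right)} = - \frac{22 \left(-4 - 5\right)}{3} + 4 \cdot 12 = \left(- \frac{22}{3}\right) \left(-9\right) + 48 = 66 + 48 = 114$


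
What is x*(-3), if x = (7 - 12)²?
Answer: -75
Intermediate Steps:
x = 25 (x = (-5)² = 25)
x*(-3) = 25*(-3) = -75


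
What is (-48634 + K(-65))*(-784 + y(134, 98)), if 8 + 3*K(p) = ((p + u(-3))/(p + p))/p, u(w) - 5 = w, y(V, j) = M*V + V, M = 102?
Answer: -8025203615567/12675 ≈ -6.3315e+8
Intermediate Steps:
y(V, j) = 103*V (y(V, j) = 102*V + V = 103*V)
u(w) = 5 + w
K(p) = -8/3 + (2 + p)/(6*p²) (K(p) = -8/3 + (((p + (5 - 3))/(p + p))/p)/3 = -8/3 + (((p + 2)/((2*p)))/p)/3 = -8/3 + (((2 + p)*(1/(2*p)))/p)/3 = -8/3 + (((2 + p)/(2*p))/p)/3 = -8/3 + ((2 + p)/(2*p²))/3 = -8/3 + (2 + p)/(6*p²))
(-48634 + K(-65))*(-784 + y(134, 98)) = (-48634 + (⅙)*(2 - 65 - 16*(-65)²)/(-65)²)*(-784 + 103*134) = (-48634 + (⅙)*(1/4225)*(2 - 65 - 16*4225))*(-784 + 13802) = (-48634 + (⅙)*(1/4225)*(2 - 65 - 67600))*13018 = (-48634 + (⅙)*(1/4225)*(-67663))*13018 = (-48634 - 67663/25350)*13018 = -1232939563/25350*13018 = -8025203615567/12675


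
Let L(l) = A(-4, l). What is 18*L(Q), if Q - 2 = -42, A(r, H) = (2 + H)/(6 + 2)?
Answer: -171/2 ≈ -85.500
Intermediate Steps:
A(r, H) = ¼ + H/8 (A(r, H) = (2 + H)/8 = (2 + H)*(⅛) = ¼ + H/8)
Q = -40 (Q = 2 - 42 = -40)
L(l) = ¼ + l/8
18*L(Q) = 18*(¼ + (⅛)*(-40)) = 18*(¼ - 5) = 18*(-19/4) = -171/2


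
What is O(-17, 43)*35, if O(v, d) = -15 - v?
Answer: 70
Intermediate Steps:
O(-17, 43)*35 = (-15 - 1*(-17))*35 = (-15 + 17)*35 = 2*35 = 70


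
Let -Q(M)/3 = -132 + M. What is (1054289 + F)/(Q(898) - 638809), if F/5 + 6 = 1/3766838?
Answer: -3971222863047/2414946209666 ≈ -1.6444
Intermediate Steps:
F = -113005135/3766838 (F = -30 + 5/3766838 = -113005135/3766838 ≈ -30.000)
Q(M) = 396 - 3*M (Q(M) = -3*(-132 + M) = 396 - 3*M)
(1054289 + F)/(Q(898) - 638809) = (1054289 - 113005135/3766838)/((396 - 3*898) - 638809) = 3971222863047/(3766838*((396 - 2694) - 638809)) = 3971222863047/(3766838*(-2298 - 638809)) = (3971222863047/3766838)/(-641107) = (3971222863047/3766838)*(-1/641107) = -3971222863047/2414946209666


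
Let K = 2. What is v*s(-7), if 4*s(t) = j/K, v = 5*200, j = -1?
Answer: -125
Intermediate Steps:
v = 1000
s(t) = -⅛ (s(t) = (-1/2)/4 = (-1*½)/4 = (¼)*(-½) = -⅛)
v*s(-7) = 1000*(-⅛) = -125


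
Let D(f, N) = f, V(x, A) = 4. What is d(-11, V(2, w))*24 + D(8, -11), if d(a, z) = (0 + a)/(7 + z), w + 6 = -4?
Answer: -16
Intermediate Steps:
w = -10 (w = -6 - 4 = -10)
d(a, z) = a/(7 + z)
d(-11, V(2, w))*24 + D(8, -11) = -11/(7 + 4)*24 + 8 = -11/11*24 + 8 = -11*1/11*24 + 8 = -1*24 + 8 = -24 + 8 = -16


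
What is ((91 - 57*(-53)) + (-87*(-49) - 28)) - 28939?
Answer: -21592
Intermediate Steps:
((91 - 57*(-53)) + (-87*(-49) - 28)) - 28939 = ((91 + 3021) + (4263 - 28)) - 28939 = (3112 + 4235) - 28939 = 7347 - 28939 = -21592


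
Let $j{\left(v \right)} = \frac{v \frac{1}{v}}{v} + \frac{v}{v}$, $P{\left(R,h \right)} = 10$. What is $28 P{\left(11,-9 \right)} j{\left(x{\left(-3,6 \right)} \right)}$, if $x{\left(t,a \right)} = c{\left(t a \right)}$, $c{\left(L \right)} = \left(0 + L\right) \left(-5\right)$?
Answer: $\frac{2548}{9} \approx 283.11$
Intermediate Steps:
$c{\left(L \right)} = - 5 L$ ($c{\left(L \right)} = L \left(-5\right) = - 5 L$)
$x{\left(t,a \right)} = - 5 a t$ ($x{\left(t,a \right)} = - 5 t a = - 5 a t$)
$j{\left(v \right)} = 1 + \frac{1}{v}$ ($j{\left(v \right)} = 1 \frac{1}{v} + 1 = \frac{1}{v} + 1 = 1 + \frac{1}{v}$)
$28 P{\left(11,-9 \right)} j{\left(x{\left(-3,6 \right)} \right)} = 28 \cdot 10 \frac{1 - 30 \left(-3\right)}{\left(-5\right) 6 \left(-3\right)} = 280 \frac{1 + 90}{90} = 280 \cdot \frac{1}{90} \cdot 91 = 280 \cdot \frac{91}{90} = \frac{2548}{9}$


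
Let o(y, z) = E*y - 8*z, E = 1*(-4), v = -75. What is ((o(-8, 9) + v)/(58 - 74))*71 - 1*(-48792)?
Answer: 788837/16 ≈ 49302.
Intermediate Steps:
E = -4
o(y, z) = -8*z - 4*y (o(y, z) = -4*y - 8*z = -8*z - 4*y)
((o(-8, 9) + v)/(58 - 74))*71 - 1*(-48792) = (((-8*9 - 4*(-8)) - 75)/(58 - 74))*71 - 1*(-48792) = (((-72 + 32) - 75)/(-16))*71 + 48792 = ((-40 - 75)*(-1/16))*71 + 48792 = -115*(-1/16)*71 + 48792 = (115/16)*71 + 48792 = 8165/16 + 48792 = 788837/16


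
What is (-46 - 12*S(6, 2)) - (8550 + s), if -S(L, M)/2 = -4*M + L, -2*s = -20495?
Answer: -37783/2 ≈ -18892.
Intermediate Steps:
s = 20495/2 (s = -1/2*(-20495) = 20495/2 ≈ 10248.)
S(L, M) = -2*L + 8*M (S(L, M) = -2*(-4*M + L) = -2*(L - 4*M) = -2*L + 8*M)
(-46 - 12*S(6, 2)) - (8550 + s) = (-46 - 12*(-2*6 + 8*2)) - (8550 + 20495/2) = (-46 - 12*(-12 + 16)) - 1*37595/2 = (-46 - 12*4) - 37595/2 = (-46 - 48) - 37595/2 = -94 - 37595/2 = -37783/2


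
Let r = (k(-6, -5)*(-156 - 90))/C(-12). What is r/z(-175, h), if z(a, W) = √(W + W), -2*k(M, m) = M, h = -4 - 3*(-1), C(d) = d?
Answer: -123*I*√2/4 ≈ -43.487*I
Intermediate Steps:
h = -1 (h = -4 + 3 = -1)
k(M, m) = -M/2
z(a, W) = √2*√W (z(a, W) = √(2*W) = √2*√W)
r = 123/2 (r = ((-½*(-6))*(-156 - 90))/(-12) = (3*(-246))*(-1/12) = -738*(-1/12) = 123/2 ≈ 61.500)
r/z(-175, h) = 123/(2*((√2*√(-1)))) = 123/(2*((√2*I))) = 123/(2*((I*√2))) = 123*(-I*√2/2)/2 = -123*I*√2/4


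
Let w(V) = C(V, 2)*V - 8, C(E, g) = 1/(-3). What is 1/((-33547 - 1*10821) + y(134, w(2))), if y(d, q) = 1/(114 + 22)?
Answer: -136/6034047 ≈ -2.2539e-5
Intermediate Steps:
C(E, g) = -1/3 (C(E, g) = 1*(-1/3) = -1/3)
w(V) = -8 - V/3 (w(V) = -V/3 - 8 = -8 - V/3)
y(d, q) = 1/136
1/((-33547 - 1*10821) + y(134, w(2))) = 1/((-33547 - 1*10821) + 1/136) = 1/((-33547 - 10821) + 1/136) = 1/(-44368 + 1/136) = 1/(-6034047/136) = -136/6034047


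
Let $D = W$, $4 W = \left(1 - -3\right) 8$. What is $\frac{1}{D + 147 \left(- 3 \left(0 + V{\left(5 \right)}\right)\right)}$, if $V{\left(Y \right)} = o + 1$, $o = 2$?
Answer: $- \frac{1}{1315} \approx -0.00076046$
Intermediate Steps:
$V{\left(Y \right)} = 3$ ($V{\left(Y \right)} = 2 + 1 = 3$)
$W = 8$ ($W = \frac{\left(1 - -3\right) 8}{4} = \frac{\left(1 + 3\right) 8}{4} = \frac{4 \cdot 8}{4} = \frac{1}{4} \cdot 32 = 8$)
$D = 8$
$\frac{1}{D + 147 \left(- 3 \left(0 + V{\left(5 \right)}\right)\right)} = \frac{1}{8 + 147 \left(- 3 \left(0 + 3\right)\right)} = \frac{1}{8 + 147 \left(\left(-3\right) 3\right)} = \frac{1}{8 + 147 \left(-9\right)} = \frac{1}{8 - 1323} = \frac{1}{-1315} = - \frac{1}{1315}$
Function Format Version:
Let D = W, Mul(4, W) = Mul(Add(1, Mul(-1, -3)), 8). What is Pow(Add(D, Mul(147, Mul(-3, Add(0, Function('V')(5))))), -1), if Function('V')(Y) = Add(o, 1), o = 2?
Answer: Rational(-1, 1315) ≈ -0.00076046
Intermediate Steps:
Function('V')(Y) = 3 (Function('V')(Y) = Add(2, 1) = 3)
W = 8 (W = Mul(Rational(1, 4), Mul(Add(1, Mul(-1, -3)), 8)) = Mul(Rational(1, 4), Mul(Add(1, 3), 8)) = Mul(Rational(1, 4), Mul(4, 8)) = Mul(Rational(1, 4), 32) = 8)
D = 8
Pow(Add(D, Mul(147, Mul(-3, Add(0, Function('V')(5))))), -1) = Pow(Add(8, Mul(147, Mul(-3, Add(0, 3)))), -1) = Pow(Add(8, Mul(147, Mul(-3, 3))), -1) = Pow(Add(8, Mul(147, -9)), -1) = Pow(Add(8, -1323), -1) = Pow(-1315, -1) = Rational(-1, 1315)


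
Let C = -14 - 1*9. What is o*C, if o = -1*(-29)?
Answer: -667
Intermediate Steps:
o = 29
C = -23 (C = -14 - 9 = -23)
o*C = 29*(-23) = -667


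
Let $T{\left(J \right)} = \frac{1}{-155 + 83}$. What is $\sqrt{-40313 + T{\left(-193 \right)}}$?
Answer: $\frac{i \sqrt{5805074}}{12} \approx 200.78 i$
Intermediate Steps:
$T{\left(J \right)} = - \frac{1}{72}$ ($T{\left(J \right)} = \frac{1}{-72} = - \frac{1}{72}$)
$\sqrt{-40313 + T{\left(-193 \right)}} = \sqrt{-40313 - \frac{1}{72}} = \sqrt{- \frac{2902537}{72}} = \frac{i \sqrt{5805074}}{12}$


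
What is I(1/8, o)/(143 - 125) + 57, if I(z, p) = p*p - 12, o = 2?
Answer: 509/9 ≈ 56.556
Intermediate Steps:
I(z, p) = -12 + p² (I(z, p) = p² - 12 = -12 + p²)
I(1/8, o)/(143 - 125) + 57 = (-12 + 2²)/(143 - 125) + 57 = (-12 + 4)/18 + 57 = -8*1/18 + 57 = -4/9 + 57 = 509/9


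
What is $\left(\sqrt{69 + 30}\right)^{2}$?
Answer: $99$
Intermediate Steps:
$\left(\sqrt{69 + 30}\right)^{2} = \left(\sqrt{99}\right)^{2} = \left(3 \sqrt{11}\right)^{2} = 99$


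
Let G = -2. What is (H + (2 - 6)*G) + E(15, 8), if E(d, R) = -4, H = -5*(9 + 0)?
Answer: -41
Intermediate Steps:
H = -45 (H = -5*9 = -45)
(H + (2 - 6)*G) + E(15, 8) = (-45 + (2 - 6)*(-2)) - 4 = (-45 - 4*(-2)) - 4 = (-45 + 8) - 4 = -37 - 4 = -41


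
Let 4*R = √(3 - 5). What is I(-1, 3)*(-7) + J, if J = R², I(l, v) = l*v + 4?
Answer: -57/8 ≈ -7.1250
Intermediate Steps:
R = I*√2/4 (R = √(3 - 5)/4 = √(-2)/4 = (I*√2)/4 = I*√2/4 ≈ 0.35355*I)
I(l, v) = 4 + l*v
J = -⅛ (J = (I*√2/4)² = -⅛ ≈ -0.12500)
I(-1, 3)*(-7) + J = (4 - 1*3)*(-7) - ⅛ = (4 - 3)*(-7) - ⅛ = 1*(-7) - ⅛ = -7 - ⅛ = -57/8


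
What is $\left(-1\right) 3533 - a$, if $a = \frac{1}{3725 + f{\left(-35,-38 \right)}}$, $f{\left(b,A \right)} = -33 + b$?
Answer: $- \frac{12920182}{3657} \approx -3533.0$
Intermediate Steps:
$a = \frac{1}{3657}$ ($a = \frac{1}{3725 - 68} = \frac{1}{3657} \approx 0.00027345$)
$\left(-1\right) 3533 - a = \left(-1\right) 3533 - \frac{1}{3657} = -3533 - \frac{1}{3657} = - \frac{12920182}{3657}$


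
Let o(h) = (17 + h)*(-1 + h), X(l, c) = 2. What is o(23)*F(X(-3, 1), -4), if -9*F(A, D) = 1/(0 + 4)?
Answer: -220/9 ≈ -24.444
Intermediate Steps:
F(A, D) = -1/36 (F(A, D) = -1/(9*(0 + 4)) = -⅑/4 = -⅑*¼ = -1/36)
o(h) = (-1 + h)*(17 + h)
o(23)*F(X(-3, 1), -4) = (-17 + 23² + 16*23)*(-1/36) = (-17 + 529 + 368)*(-1/36) = 880*(-1/36) = -220/9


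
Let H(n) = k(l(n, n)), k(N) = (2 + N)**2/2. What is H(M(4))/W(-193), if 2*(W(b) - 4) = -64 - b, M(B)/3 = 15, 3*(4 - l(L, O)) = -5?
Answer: 529/1233 ≈ 0.42903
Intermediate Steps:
l(L, O) = 17/3 (l(L, O) = 4 - 1/3*(-5) = 4 + 5/3 = 17/3)
M(B) = 45 (M(B) = 3*15 = 45)
W(b) = -28 - b/2 (W(b) = 4 + (-64 - b)/2 = 4 + (-32 - b/2) = -28 - b/2)
k(N) = (2 + N)**2/2 (k(N) = (2 + N)**2*(1/2) = (2 + N)**2/2)
H(n) = 529/18 (H(n) = (2 + 17/3)**2/2 = (23/3)**2/2 = (1/2)*(529/9) = 529/18)
H(M(4))/W(-193) = 529/(18*(-28 - 1/2*(-193))) = 529/(18*(-28 + 193/2)) = 529/(18*(137/2)) = (529/18)*(2/137) = 529/1233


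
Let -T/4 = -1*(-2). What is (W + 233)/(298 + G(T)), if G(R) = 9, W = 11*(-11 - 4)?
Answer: 68/307 ≈ 0.22150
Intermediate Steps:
T = -8 (T = -(-4)*(-2) = -4*2 = -8)
W = -165 (W = 11*(-15) = -165)
(W + 233)/(298 + G(T)) = (-165 + 233)/(298 + 9) = 68/307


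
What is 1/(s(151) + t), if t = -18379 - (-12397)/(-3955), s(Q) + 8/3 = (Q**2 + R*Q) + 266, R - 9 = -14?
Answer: 1695/6656602 ≈ 0.00025463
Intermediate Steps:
R = -5 (R = 9 - 14 = -5)
s(Q) = 790/3 + Q**2 - 5*Q (s(Q) = -8/3 + ((Q**2 - 5*Q) + 266) = -8/3 + (266 + Q**2 - 5*Q) = 790/3 + Q**2 - 5*Q)
t = -10385906/565 (t = -18379 - (-12397)*(-1)/3955 = -18379 - 1*1771/565 = -18379 - 1771/565 = -10385906/565 ≈ -18382.)
1/(s(151) + t) = 1/((790/3 + 151**2 - 5*151) - 10385906/565) = 1/((790/3 + 22801 - 755) - 10385906/565) = 1/(66928/3 - 10385906/565) = 1/(6656602/1695) = 1695/6656602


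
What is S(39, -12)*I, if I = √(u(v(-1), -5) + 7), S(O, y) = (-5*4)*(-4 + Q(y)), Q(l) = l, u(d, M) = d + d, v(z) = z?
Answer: 320*√5 ≈ 715.54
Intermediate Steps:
u(d, M) = 2*d
S(O, y) = 80 - 20*y (S(O, y) = (-5*4)*(-4 + y) = -20*(-4 + y) = 80 - 20*y)
I = √5 (I = √(2*(-1) + 7) = √(-2 + 7) = √5 ≈ 2.2361)
S(39, -12)*I = (80 - 20*(-12))*√5 = (80 + 240)*√5 = 320*√5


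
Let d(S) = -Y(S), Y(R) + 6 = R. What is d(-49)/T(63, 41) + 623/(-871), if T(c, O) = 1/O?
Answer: 1963482/871 ≈ 2254.3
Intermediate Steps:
Y(R) = -6 + R
d(S) = 6 - S (d(S) = -(-6 + S) = 6 - S)
d(-49)/T(63, 41) + 623/(-871) = (6 - 1*(-49))/(1/41) + 623/(-871) = (6 + 49)/(1/41) + 623*(-1/871) = 55*41 - 623/871 = 2255 - 623/871 = 1963482/871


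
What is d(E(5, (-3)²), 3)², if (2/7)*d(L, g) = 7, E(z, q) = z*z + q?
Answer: 2401/4 ≈ 600.25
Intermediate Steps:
E(z, q) = q + z² (E(z, q) = z² + q = q + z²)
d(L, g) = 49/2 (d(L, g) = (7/2)*7 = 49/2)
d(E(5, (-3)²), 3)² = (49/2)² = 2401/4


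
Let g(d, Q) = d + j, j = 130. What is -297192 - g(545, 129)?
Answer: -297867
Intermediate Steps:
g(d, Q) = 130 + d (g(d, Q) = d + 130 = 130 + d)
-297192 - g(545, 129) = -297192 - (130 + 545) = -297192 - 1*675 = -297192 - 675 = -297867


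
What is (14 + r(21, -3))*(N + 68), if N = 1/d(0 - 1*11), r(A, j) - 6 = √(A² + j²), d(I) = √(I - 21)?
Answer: 1360 - 15*I/4 + 5*√2*(408 - I)/2 ≈ 2802.5 - 7.2855*I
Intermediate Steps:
d(I) = √(-21 + I)
r(A, j) = 6 + √(A² + j²)
N = -I*√2/8 (N = 1/(√(-21 + (0 - 1*11))) = 1/(√(-21 + (0 - 11))) = 1/(√(-21 - 11)) = 1/(√(-32)) = 1/(4*I*√2) = -I*√2/8 ≈ -0.17678*I)
(14 + r(21, -3))*(N + 68) = (14 + (6 + √(21² + (-3)²)))*(-I*√2/8 + 68) = (14 + (6 + √(441 + 9)))*(68 - I*√2/8) = (14 + (6 + √450))*(68 - I*√2/8) = (14 + (6 + 15*√2))*(68 - I*√2/8) = (20 + 15*√2)*(68 - I*√2/8)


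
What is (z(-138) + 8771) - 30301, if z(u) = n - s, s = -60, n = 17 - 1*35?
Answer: -21488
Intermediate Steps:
n = -18 (n = 17 - 35 = -18)
z(u) = 42 (z(u) = -18 - 1*(-60) = -18 + 60 = 42)
(z(-138) + 8771) - 30301 = (42 + 8771) - 30301 = 8813 - 30301 = -21488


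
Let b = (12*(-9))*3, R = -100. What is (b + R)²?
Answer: 179776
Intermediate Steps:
b = -324 (b = -108*3 = -324)
(b + R)² = (-324 - 100)² = (-424)² = 179776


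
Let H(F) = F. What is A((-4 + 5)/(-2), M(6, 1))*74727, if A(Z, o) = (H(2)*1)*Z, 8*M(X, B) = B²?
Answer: -74727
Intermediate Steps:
M(X, B) = B²/8
A(Z, o) = 2*Z (A(Z, o) = (2*1)*Z = 2*Z)
A((-4 + 5)/(-2), M(6, 1))*74727 = (2*((-4 + 5)/(-2)))*74727 = (2*(1*(-½)))*74727 = (2*(-½))*74727 = -1*74727 = -74727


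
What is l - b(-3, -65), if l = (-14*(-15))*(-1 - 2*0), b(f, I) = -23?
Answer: -187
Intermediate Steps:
l = -210 (l = 210*(-1 + 0) = 210*(-1) = -210)
l - b(-3, -65) = -210 - 1*(-23) = -210 + 23 = -187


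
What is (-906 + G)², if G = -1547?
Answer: 6017209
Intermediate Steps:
(-906 + G)² = (-906 - 1547)² = (-2453)² = 6017209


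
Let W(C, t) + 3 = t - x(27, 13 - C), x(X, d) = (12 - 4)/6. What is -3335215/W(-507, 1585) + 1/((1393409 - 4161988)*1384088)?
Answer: -19170600553310514391/9085569978127192 ≈ -2110.0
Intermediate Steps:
x(X, d) = 4/3 (x(X, d) = 8*(⅙) = 4/3)
W(C, t) = -13/3 + t (W(C, t) = -3 + (t - 1*4/3) = -3 + (t - 4/3) = -3 + (-4/3 + t) = -13/3 + t)
-3335215/W(-507, 1585) + 1/((1393409 - 4161988)*1384088) = -3335215/(-13/3 + 1585) + 1/((1393409 - 4161988)*1384088) = -3335215/4742/3 + (1/1384088)/(-2768579) = -3335215*3/4742 - 1/2768579*1/1384088 = -10005645/4742 - 1/3831956970952 = -19170600553310514391/9085569978127192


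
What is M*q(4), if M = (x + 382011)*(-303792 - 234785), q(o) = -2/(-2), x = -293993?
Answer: -47404470386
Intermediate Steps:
q(o) = 1 (q(o) = -2*(-½) = 1)
M = -47404470386 (M = (-293993 + 382011)*(-303792 - 234785) = 88018*(-538577) = -47404470386)
M*q(4) = -47404470386*1 = -47404470386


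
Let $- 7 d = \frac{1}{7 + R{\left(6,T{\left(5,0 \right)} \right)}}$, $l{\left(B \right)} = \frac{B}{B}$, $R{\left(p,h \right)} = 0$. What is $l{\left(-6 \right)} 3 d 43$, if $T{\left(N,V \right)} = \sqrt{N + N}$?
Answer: $- \frac{129}{49} \approx -2.6327$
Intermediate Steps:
$T{\left(N,V \right)} = \sqrt{2} \sqrt{N}$ ($T{\left(N,V \right)} = \sqrt{2 N} = \sqrt{2} \sqrt{N}$)
$l{\left(B \right)} = 1$
$d = - \frac{1}{49}$ ($d = - \frac{1}{7 \left(7 + 0\right)} = - \frac{1}{7 \cdot 7} = \left(- \frac{1}{7}\right) \frac{1}{7} = - \frac{1}{49} \approx -0.020408$)
$l{\left(-6 \right)} 3 d 43 = 1 \cdot 3 \left(- \frac{1}{49}\right) 43 = 1 \left(- \frac{3}{49}\right) 43 = \left(- \frac{3}{49}\right) 43 = - \frac{129}{49}$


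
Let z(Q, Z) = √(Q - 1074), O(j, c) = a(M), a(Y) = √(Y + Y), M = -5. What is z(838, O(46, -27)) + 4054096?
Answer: 4054096 + 2*I*√59 ≈ 4.0541e+6 + 15.362*I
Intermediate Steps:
a(Y) = √2*√Y (a(Y) = √(2*Y) = √2*√Y)
O(j, c) = I*√10 (O(j, c) = √2*√(-5) = √2*(I*√5) = I*√10)
z(Q, Z) = √(-1074 + Q)
z(838, O(46, -27)) + 4054096 = √(-1074 + 838) + 4054096 = √(-236) + 4054096 = 2*I*√59 + 4054096 = 4054096 + 2*I*√59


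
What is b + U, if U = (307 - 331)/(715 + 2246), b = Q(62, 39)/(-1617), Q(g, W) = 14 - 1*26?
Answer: -52/75999 ≈ -0.00068422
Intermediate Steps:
Q(g, W) = -12 (Q(g, W) = 14 - 26 = -12)
b = 4/539 (b = -12/(-1617) = -12*(-1/1617) = 4/539 ≈ 0.0074212)
U = -8/987 (U = -24/2961 = -24*1/2961 = -8/987 ≈ -0.0081054)
b + U = 4/539 - 8/987 = -52/75999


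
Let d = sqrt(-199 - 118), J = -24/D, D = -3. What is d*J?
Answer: 8*I*sqrt(317) ≈ 142.44*I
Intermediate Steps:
J = 8 (J = -24/(-3) = -24*(-1/3) = 8)
d = I*sqrt(317) (d = sqrt(-317) = I*sqrt(317) ≈ 17.805*I)
d*J = (I*sqrt(317))*8 = 8*I*sqrt(317)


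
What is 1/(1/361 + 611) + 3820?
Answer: 842585401/220572 ≈ 3820.0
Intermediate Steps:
1/(1/361 + 611) + 3820 = 1/(220572/361) + 3820 = 361/220572 + 3820 = 842585401/220572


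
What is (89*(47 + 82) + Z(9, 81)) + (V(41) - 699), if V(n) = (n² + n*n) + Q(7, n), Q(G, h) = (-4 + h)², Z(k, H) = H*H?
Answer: 22074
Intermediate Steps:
Z(k, H) = H²
V(n) = (-4 + n)² + 2*n² (V(n) = (n² + n*n) + (-4 + n)² = (n² + n²) + (-4 + n)² = 2*n² + (-4 + n)² = (-4 + n)² + 2*n²)
(89*(47 + 82) + Z(9, 81)) + (V(41) - 699) = (89*(47 + 82) + 81²) + (((-4 + 41)² + 2*41²) - 699) = (89*129 + 6561) + ((37² + 2*1681) - 699) = (11481 + 6561) + ((1369 + 3362) - 699) = 18042 + (4731 - 699) = 18042 + 4032 = 22074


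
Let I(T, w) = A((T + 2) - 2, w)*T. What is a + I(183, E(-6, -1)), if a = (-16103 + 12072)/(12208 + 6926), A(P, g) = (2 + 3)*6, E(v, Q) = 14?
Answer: 105041629/19134 ≈ 5489.8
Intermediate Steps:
A(P, g) = 30 (A(P, g) = 5*6 = 30)
a = -4031/19134 ≈ -0.21067
I(T, w) = 30*T
a + I(183, E(-6, -1)) = -4031/19134 + 30*183 = -4031/19134 + 5490 = 105041629/19134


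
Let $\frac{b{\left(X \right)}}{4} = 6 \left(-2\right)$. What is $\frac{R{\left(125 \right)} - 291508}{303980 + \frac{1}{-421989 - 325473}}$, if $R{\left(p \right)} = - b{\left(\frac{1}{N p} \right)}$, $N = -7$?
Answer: $- \frac{16758098040}{17477961443} \approx -0.95881$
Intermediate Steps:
$b{\left(X \right)} = -48$ ($b{\left(X \right)} = 4 \cdot 6 \left(-2\right) = 4 \left(-12\right) = -48$)
$R{\left(p \right)} = 48$ ($R{\left(p \right)} = \left(-1\right) \left(-48\right) = 48$)
$\frac{R{\left(125 \right)} - 291508}{303980 + \frac{1}{-421989 - 325473}} = \frac{48 - 291508}{303980 + \frac{1}{-421989 - 325473}} = - \frac{291460}{303980 + \frac{1}{-747462}} = - \frac{291460}{303980 - \frac{1}{747462}} = - \frac{291460}{\frac{227213498759}{747462}} = \left(-291460\right) \frac{747462}{227213498759} = - \frac{16758098040}{17477961443}$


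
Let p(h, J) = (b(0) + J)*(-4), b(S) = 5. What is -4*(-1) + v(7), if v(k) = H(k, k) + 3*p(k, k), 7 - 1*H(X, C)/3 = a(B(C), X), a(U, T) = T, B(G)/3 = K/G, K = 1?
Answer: -140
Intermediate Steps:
B(G) = 3/G (B(G) = 3*(1/G) = 3/G)
H(X, C) = 21 - 3*X
p(h, J) = -20 - 4*J (p(h, J) = (5 + J)*(-4) = -20 - 4*J)
v(k) = -39 - 15*k (v(k) = (21 - 3*k) + 3*(-20 - 4*k) = (21 - 3*k) + (-60 - 12*k) = -39 - 15*k)
-4*(-1) + v(7) = -4*(-1) + (-39 - 15*7) = 4 + (-39 - 105) = 4 - 144 = -140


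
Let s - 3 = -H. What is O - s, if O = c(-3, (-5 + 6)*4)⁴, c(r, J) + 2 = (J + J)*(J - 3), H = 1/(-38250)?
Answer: 49457249/38250 ≈ 1293.0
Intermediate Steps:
H = -1/38250 ≈ -2.6144e-5
s = 114751/38250 (s = 3 - 1*(-1/38250) = 3 + 1/38250 = 114751/38250 ≈ 3.0000)
c(r, J) = -2 + 2*J*(-3 + J) (c(r, J) = -2 + (J + J)*(J - 3) = -2 + (2*J)*(-3 + J) = -2 + 2*J*(-3 + J))
O = 1296 (O = (-2 - 6*(-5 + 6)*4 + 2*((-5 + 6)*4)²)⁴ = (-2 - 6*4 + 2*(1*4)²)⁴ = (-2 - 6*4 + 2*4²)⁴ = (-2 - 24 + 2*16)⁴ = (-2 - 24 + 32)⁴ = 6⁴ = 1296)
O - s = 1296 - 1*114751/38250 = 1296 - 114751/38250 = 49457249/38250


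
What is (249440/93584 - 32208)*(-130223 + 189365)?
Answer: -11140519516284/5849 ≈ -1.9047e+9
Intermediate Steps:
(249440/93584 - 32208)*(-130223 + 189365) = (249440*(1/93584) - 32208)*59142 = (15590/5849 - 32208)*59142 = -188369002/5849*59142 = -11140519516284/5849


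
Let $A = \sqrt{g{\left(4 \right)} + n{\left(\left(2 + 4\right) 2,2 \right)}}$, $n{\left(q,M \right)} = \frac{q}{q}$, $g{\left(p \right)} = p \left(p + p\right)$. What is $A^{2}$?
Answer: $33$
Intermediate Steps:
$g{\left(p \right)} = 2 p^{2}$ ($g{\left(p \right)} = p 2 p = 2 p^{2}$)
$n{\left(q,M \right)} = 1$
$A = \sqrt{33}$ ($A = \sqrt{2 \cdot 4^{2} + 1} = \sqrt{2 \cdot 16 + 1} = \sqrt{32 + 1} = \sqrt{33} \approx 5.7446$)
$A^{2} = \left(\sqrt{33}\right)^{2} = 33$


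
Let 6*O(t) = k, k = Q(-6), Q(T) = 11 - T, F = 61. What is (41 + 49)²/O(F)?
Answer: 48600/17 ≈ 2858.8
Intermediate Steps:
k = 17 (k = 11 - 1*(-6) = 11 + 6 = 17)
O(t) = 17/6 (O(t) = (⅙)*17 = 17/6)
(41 + 49)²/O(F) = (41 + 49)²/(17/6) = 90²*(6/17) = 8100*(6/17) = 48600/17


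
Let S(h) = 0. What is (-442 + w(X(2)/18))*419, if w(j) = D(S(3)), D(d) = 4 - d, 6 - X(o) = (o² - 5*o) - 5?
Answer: -183522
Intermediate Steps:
X(o) = 11 - o² + 5*o (X(o) = 6 - ((o² - 5*o) - 5) = 6 - (-5 + o² - 5*o) = 6 + (5 - o² + 5*o) = 11 - o² + 5*o)
w(j) = 4 (w(j) = 4 - 1*0 = 4 + 0 = 4)
(-442 + w(X(2)/18))*419 = (-442 + 4)*419 = -438*419 = -183522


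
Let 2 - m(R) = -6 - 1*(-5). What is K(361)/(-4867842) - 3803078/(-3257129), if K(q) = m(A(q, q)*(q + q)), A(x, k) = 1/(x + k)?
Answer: 6170924348763/5285063115206 ≈ 1.1676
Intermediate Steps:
A(x, k) = 1/(k + x)
m(R) = 3 (m(R) = 2 - (-6 - 1*(-5)) = 2 - (-6 + 5) = 2 - 1*(-1) = 2 + 1 = 3)
K(q) = 3
K(361)/(-4867842) - 3803078/(-3257129) = 3/(-4867842) - 3803078/(-3257129) = 3*(-1/4867842) - 3803078*(-1/3257129) = -1/1622614 + 3803078/3257129 = 6170924348763/5285063115206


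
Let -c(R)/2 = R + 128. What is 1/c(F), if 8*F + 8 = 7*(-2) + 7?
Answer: -4/1009 ≈ -0.0039643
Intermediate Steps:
F = -15/8 (F = -1 + (7*(-2) + 7)/8 = -1 + (-14 + 7)/8 = -1 + (⅛)*(-7) = -1 - 7/8 = -15/8 ≈ -1.8750)
c(R) = -256 - 2*R (c(R) = -2*(R + 128) = -2*(128 + R) = -256 - 2*R)
1/c(F) = 1/(-256 - 2*(-15/8)) = 1/(-256 + 15/4) = 1/(-1009/4) = -4/1009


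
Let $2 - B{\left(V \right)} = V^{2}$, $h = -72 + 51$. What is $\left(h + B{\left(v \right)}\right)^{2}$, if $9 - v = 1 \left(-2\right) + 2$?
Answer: $10000$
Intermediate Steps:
$h = -21$
$v = 9$ ($v = 9 - \left(1 \left(-2\right) + 2\right) = 9 - \left(-2 + 2\right) = 9 - 0 = 9 + 0 = 9$)
$B{\left(V \right)} = 2 - V^{2}$
$\left(h + B{\left(v \right)}\right)^{2} = \left(-21 + \left(2 - 9^{2}\right)\right)^{2} = \left(-21 + \left(2 - 81\right)\right)^{2} = \left(-21 - 79\right)^{2} = \left(-100\right)^{2} = 10000$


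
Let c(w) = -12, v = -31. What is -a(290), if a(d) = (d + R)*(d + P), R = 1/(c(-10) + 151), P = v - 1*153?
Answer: -4272966/139 ≈ -30741.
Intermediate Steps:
P = -184 (P = -31 - 1*153 = -31 - 153 = -184)
R = 1/139 (R = 1/(-12 + 151) = 1/139 ≈ 0.0071942)
a(d) = (-184 + d)*(1/139 + d) (a(d) = (d + 1/139)*(d - 184) = (1/139 + d)*(-184 + d) = (-184 + d)*(1/139 + d))
-a(290) = -(-184/139 + 290**2 - 25575/139*290) = -(-184/139 + 84100 - 7416750/139) = -1*4272966/139 = -4272966/139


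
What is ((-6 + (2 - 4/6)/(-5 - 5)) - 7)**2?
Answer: 38809/225 ≈ 172.48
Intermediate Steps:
((-6 + (2 - 4/6)/(-5 - 5)) - 7)**2 = ((-6 + (2 - 4*1/6)/(-10)) - 7)**2 = ((-6 + (2 - 2/3)*(-1/10)) - 7)**2 = ((-6 + (4/3)*(-1/10)) - 7)**2 = ((-6 - 2/15) - 7)**2 = (-92/15 - 7)**2 = (-197/15)**2 = 38809/225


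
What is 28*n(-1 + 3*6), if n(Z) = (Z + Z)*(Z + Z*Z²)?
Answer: 4693360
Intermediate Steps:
n(Z) = 2*Z*(Z + Z³) (n(Z) = (2*Z)*(Z + Z³) = 2*Z*(Z + Z³))
28*n(-1 + 3*6) = 28*(2*(-1 + 3*6)²*(1 + (-1 + 3*6)²)) = 28*(2*(-1 + 18)²*(1 + (-1 + 18)²)) = 28*(2*17²*(1 + 17²)) = 28*(2*289*(1 + 289)) = 28*(2*289*290) = 28*167620 = 4693360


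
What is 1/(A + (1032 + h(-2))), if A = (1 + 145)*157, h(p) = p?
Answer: 1/23952 ≈ 4.1750e-5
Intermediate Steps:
A = 22922 (A = 146*157 = 22922)
1/(A + (1032 + h(-2))) = 1/(22922 + (1032 - 2)) = 1/(22922 + 1030) = 1/23952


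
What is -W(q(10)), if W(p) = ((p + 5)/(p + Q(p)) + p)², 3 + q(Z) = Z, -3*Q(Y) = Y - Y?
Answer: -3721/49 ≈ -75.939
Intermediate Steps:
Q(Y) = 0 (Q(Y) = -(Y - Y)/3 = -⅓*0 = 0)
q(Z) = -3 + Z
W(p) = (p + (5 + p)/p)² (W(p) = ((p + 5)/(p + 0) + p)² = ((5 + p)/p + p)² = (p + (5 + p)/p)²)
-W(q(10)) = -(5 + (-3 + 10) + (-3 + 10)²)²/(-3 + 10)² = -(5 + 7 + 7²)²/7² = -(5 + 7 + 49)²/49 = -61²/49 = -3721/49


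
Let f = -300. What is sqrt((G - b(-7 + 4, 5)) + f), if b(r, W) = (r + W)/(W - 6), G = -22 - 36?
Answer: 2*I*sqrt(89) ≈ 18.868*I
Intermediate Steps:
G = -58
b(r, W) = (W + r)/(-6 + W)
sqrt((G - b(-7 + 4, 5)) + f) = sqrt((-58 - (5 + (-7 + 4))/(-6 + 5)) - 300) = sqrt((-58 - (5 - 3)/(-1)) - 300) = sqrt((-58 - (-1)*2) - 300) = sqrt((-58 - 1*(-2)) - 300) = sqrt((-58 + 2) - 300) = sqrt(-56 - 300) = sqrt(-356) = 2*I*sqrt(89)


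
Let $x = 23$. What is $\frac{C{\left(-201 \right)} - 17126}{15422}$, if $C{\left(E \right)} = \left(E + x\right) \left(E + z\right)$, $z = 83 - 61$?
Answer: $\frac{7368}{7711} \approx 0.95552$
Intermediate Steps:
$z = 22$ ($z = 83 - 61 = 22$)
$C{\left(E \right)} = \left(22 + E\right) \left(23 + E\right)$ ($C{\left(E \right)} = \left(E + 23\right) \left(E + 22\right) = \left(23 + E\right) \left(22 + E\right) = \left(22 + E\right) \left(23 + E\right)$)
$\frac{C{\left(-201 \right)} - 17126}{15422} = \frac{\left(506 + \left(-201\right)^{2} + 45 \left(-201\right)\right) - 17126}{15422} = \left(\left(506 + 40401 - 9045\right) - 17126\right) \frac{1}{15422} = \left(31862 - 17126\right) \frac{1}{15422} = 14736 \cdot \frac{1}{15422} = \frac{7368}{7711}$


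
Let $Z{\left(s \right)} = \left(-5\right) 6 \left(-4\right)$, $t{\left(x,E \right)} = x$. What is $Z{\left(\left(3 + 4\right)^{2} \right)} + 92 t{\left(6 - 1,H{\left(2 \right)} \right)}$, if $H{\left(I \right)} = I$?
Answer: $580$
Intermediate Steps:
$Z{\left(s \right)} = 120$ ($Z{\left(s \right)} = \left(-30\right) \left(-4\right) = 120$)
$Z{\left(\left(3 + 4\right)^{2} \right)} + 92 t{\left(6 - 1,H{\left(2 \right)} \right)} = 120 + 92 \left(6 - 1\right) = 120 + 92 \cdot 5 = 120 + 460 = 580$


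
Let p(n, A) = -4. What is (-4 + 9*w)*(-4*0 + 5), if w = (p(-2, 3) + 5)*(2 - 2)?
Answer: -20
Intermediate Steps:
w = 0 (w = (-4 + 5)*(2 - 2) = 1*0 = 0)
(-4 + 9*w)*(-4*0 + 5) = (-4 + 9*0)*(-4*0 + 5) = (-4 + 0)*(0 + 5) = -4*5 = -20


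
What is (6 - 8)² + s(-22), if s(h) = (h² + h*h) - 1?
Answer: 971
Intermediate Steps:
s(h) = -1 + 2*h² (s(h) = (h² + h²) - 1 = 2*h² - 1 = -1 + 2*h²)
(6 - 8)² + s(-22) = (6 - 8)² + (-1 + 2*(-22)²) = (-2)² + (-1 + 2*484) = 4 + (-1 + 968) = 4 + 967 = 971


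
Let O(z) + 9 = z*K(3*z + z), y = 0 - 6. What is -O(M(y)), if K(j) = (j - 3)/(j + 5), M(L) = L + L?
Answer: 999/43 ≈ 23.233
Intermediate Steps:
y = -6
M(L) = 2*L
K(j) = (-3 + j)/(5 + j)
O(z) = -9 + z*(-3 + 4*z)/(5 + 4*z) (O(z) = -9 + z*((-3 + (3*z + z))/(5 + (3*z + z))) = -9 + z*((-3 + 4*z)/(5 + 4*z)) = -9 + z*(-3 + 4*z)/(5 + 4*z))
-O(M(y)) = -(-45 - 78*(-6) + 4*(2*(-6))²)/(5 + 4*(2*(-6))) = -(-45 - 39*(-12) + 4*(-12)²)/(5 + 4*(-12)) = -(-45 + 468 + 4*144)/(5 - 48) = -(-45 + 468 + 576)/(-43) = -(-1)*999/43 = -1*(-999/43) = 999/43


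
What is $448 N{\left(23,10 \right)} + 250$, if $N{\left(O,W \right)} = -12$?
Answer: $-5126$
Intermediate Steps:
$448 N{\left(23,10 \right)} + 250 = 448 \left(-12\right) + 250 = -5376 + 250 = -5126$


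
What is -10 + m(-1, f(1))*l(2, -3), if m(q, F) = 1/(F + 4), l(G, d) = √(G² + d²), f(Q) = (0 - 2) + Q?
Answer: -10 + √13/3 ≈ -8.7982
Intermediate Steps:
f(Q) = -2 + Q
m(q, F) = 1/(4 + F)
-10 + m(-1, f(1))*l(2, -3) = -10 + √(2² + (-3)²)/(4 + (-2 + 1)) = -10 + √(4 + 9)/(4 - 1) = -10 + √13/3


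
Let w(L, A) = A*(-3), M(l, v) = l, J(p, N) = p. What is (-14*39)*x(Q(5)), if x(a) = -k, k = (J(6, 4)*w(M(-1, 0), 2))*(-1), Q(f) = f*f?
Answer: 19656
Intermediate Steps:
w(L, A) = -3*A
Q(f) = f**2
k = 36 (k = (6*(-3*2))*(-1) = (6*(-6))*(-1) = -36*(-1) = 36)
x(a) = -36 (x(a) = -1*36 = -36)
(-14*39)*x(Q(5)) = -14*39*(-36) = -546*(-36) = 19656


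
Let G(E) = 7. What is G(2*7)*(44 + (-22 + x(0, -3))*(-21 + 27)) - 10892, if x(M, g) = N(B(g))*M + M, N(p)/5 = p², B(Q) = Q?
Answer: -11508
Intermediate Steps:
N(p) = 5*p²
x(M, g) = M + 5*M*g² (x(M, g) = (5*g²)*M + M = 5*M*g² + M = M + 5*M*g²)
G(2*7)*(44 + (-22 + x(0, -3))*(-21 + 27)) - 10892 = 7*(44 + (-22 + 0*(1 + 5*(-3)²))*(-21 + 27)) - 10892 = 7*(44 + (-22 + 0*(1 + 5*9))*6) - 10892 = 7*(44 + (-22 + 0*(1 + 45))*6) - 10892 = 7*(44 + (-22 + 0*46)*6) - 10892 = 7*(44 + (-22 + 0)*6) - 10892 = 7*(44 - 22*6) - 10892 = 7*(44 - 132) - 10892 = 7*(-88) - 10892 = -616 - 10892 = -11508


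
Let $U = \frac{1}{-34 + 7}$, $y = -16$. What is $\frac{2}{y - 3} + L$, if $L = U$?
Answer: $- \frac{73}{513} \approx -0.1423$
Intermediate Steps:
$U = - \frac{1}{27}$ ($U = \frac{1}{-27} = - \frac{1}{27} \approx -0.037037$)
$L = - \frac{1}{27} \approx -0.037037$
$\frac{2}{y - 3} + L = \frac{2}{-16 - 3} - \frac{1}{27} = \frac{2}{-19} - \frac{1}{27} = 2 \left(- \frac{1}{19}\right) - \frac{1}{27} = - \frac{2}{19} - \frac{1}{27} = - \frac{73}{513}$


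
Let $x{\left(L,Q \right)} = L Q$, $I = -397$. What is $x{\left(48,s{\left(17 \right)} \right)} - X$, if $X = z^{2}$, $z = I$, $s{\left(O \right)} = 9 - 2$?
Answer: $-157273$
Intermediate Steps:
$s{\left(O \right)} = 7$
$z = -397$
$X = 157609$ ($X = \left(-397\right)^{2} = 157609$)
$x{\left(48,s{\left(17 \right)} \right)} - X = 48 \cdot 7 - 157609 = 336 - 157609 = -157273$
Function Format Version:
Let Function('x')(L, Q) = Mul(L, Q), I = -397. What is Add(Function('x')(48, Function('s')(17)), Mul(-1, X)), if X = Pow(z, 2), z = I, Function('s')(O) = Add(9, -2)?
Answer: -157273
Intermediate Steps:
Function('s')(O) = 7
z = -397
X = 157609 (X = Pow(-397, 2) = 157609)
Add(Function('x')(48, Function('s')(17)), Mul(-1, X)) = Add(Mul(48, 7), Mul(-1, 157609)) = Add(336, -157609) = -157273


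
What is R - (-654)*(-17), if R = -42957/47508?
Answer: -4758891/428 ≈ -11119.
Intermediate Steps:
R = -387/428 (R = -42957*1/47508 = -387/428 ≈ -0.90421)
R - (-654)*(-17) = -387/428 - (-654)*(-17) = -387/428 - 1*11118 = -387/428 - 11118 = -4758891/428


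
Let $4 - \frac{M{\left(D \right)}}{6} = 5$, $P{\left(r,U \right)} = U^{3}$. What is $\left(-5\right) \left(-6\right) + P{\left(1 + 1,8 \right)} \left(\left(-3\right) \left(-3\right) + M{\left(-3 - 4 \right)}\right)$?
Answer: $1566$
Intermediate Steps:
$M{\left(D \right)} = -6$ ($M{\left(D \right)} = 24 - 30 = -6$)
$\left(-5\right) \left(-6\right) + P{\left(1 + 1,8 \right)} \left(\left(-3\right) \left(-3\right) + M{\left(-3 - 4 \right)}\right) = \left(-5\right) \left(-6\right) + 8^{3} \left(\left(-3\right) \left(-3\right) - 6\right) = 30 + 512 \left(9 - 6\right) = 30 + 512 \cdot 3 = 30 + 1536 = 1566$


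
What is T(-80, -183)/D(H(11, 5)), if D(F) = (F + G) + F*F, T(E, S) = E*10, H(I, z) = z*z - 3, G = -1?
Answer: -160/101 ≈ -1.5842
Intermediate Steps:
H(I, z) = -3 + z**2 (H(I, z) = z**2 - 3 = -3 + z**2)
T(E, S) = 10*E
D(F) = -1 + F + F**2 (D(F) = (F - 1) + F*F = (-1 + F) + F**2 = -1 + F + F**2)
T(-80, -183)/D(H(11, 5)) = (10*(-80))/(-1 + (-3 + 5**2) + (-3 + 5**2)**2) = -800/(-1 + (-3 + 25) + (-3 + 25)**2) = -800/(-1 + 22 + 22**2) = -800/(-1 + 22 + 484) = -800/505 = -800*1/505 = -160/101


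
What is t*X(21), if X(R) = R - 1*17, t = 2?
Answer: 8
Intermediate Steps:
X(R) = -17 + R (X(R) = R - 17 = -17 + R)
t*X(21) = 2*(-17 + 21) = 2*4 = 8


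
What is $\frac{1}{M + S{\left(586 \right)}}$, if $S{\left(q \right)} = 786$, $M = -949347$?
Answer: $- \frac{1}{948561} \approx -1.0542 \cdot 10^{-6}$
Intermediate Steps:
$\frac{1}{M + S{\left(586 \right)}} = \frac{1}{-949347 + 786} = \frac{1}{-948561} = - \frac{1}{948561}$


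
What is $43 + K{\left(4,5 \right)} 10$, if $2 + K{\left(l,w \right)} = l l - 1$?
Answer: $173$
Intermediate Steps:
$K{\left(l,w \right)} = -3 + l^{2}$ ($K{\left(l,w \right)} = -2 + \left(l l - 1\right) = -2 + \left(l^{2} - 1\right) = -2 + \left(-1 + l^{2}\right) = -3 + l^{2}$)
$43 + K{\left(4,5 \right)} 10 = 43 + \left(-3 + 4^{2}\right) 10 = 43 + \left(-3 + 16\right) 10 = 43 + 13 \cdot 10 = 43 + 130 = 173$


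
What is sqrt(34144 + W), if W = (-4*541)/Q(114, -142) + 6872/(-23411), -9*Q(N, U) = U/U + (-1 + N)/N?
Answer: 12*sqrt(8614637719687489)/5314297 ≈ 209.58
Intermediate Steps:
Q(N, U) = -1/9 - (-1 + N)/(9*N) (Q(N, U) = -(U/U + (-1 + N)/N)/9 = -(1 + (-1 + N)/N)/9 = -1/9 - (-1 + N)/(9*N))
W = 51977040560/5314297 (W = (-4*541)/(((1/9)*(1 - 2*114)/114)) + 6872/(-23411) = -2164*1026/(1 - 228) + 6872*(-1/23411) = -2164/((1/9)*(1/114)*(-227)) - 6872/23411 = -2164/(-227/1026) - 6872/23411 = -2164*(-1026/227) - 6872/23411 = 2220264/227 - 6872/23411 = 51977040560/5314297 ≈ 9780.6)
sqrt(34144 + W) = sqrt(34144 + 51977040560/5314297) = sqrt(233428397328/5314297) = 12*sqrt(8614637719687489)/5314297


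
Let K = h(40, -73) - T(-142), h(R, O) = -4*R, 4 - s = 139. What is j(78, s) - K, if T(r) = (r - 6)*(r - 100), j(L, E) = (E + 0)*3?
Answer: 35571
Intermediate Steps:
s = -135 (s = 4 - 1*139 = 4 - 139 = -135)
j(L, E) = 3*E (j(L, E) = E*3 = 3*E)
T(r) = (-100 + r)*(-6 + r) (T(r) = (-6 + r)*(-100 + r) = (-100 + r)*(-6 + r))
K = -35976 (K = -4*40 - (600 + (-142)**2 - 106*(-142)) = -160 - (600 + 20164 + 15052) = -160 - 1*35816 = -160 - 35816 = -35976)
j(78, s) - K = 3*(-135) - 1*(-35976) = -405 + 35976 = 35571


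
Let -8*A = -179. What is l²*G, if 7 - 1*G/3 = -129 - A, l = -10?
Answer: 95025/2 ≈ 47513.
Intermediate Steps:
A = 179/8 (A = -⅛*(-179) = 179/8 ≈ 22.375)
G = 3801/8 (G = 21 - 3*(-129 - 1*179/8) = 21 - 3*(-129 - 179/8) = 21 - 3*(-1211/8) = 21 + 3633/8 = 3801/8 ≈ 475.13)
l²*G = (-10)²*(3801/8) = 100*(3801/8) = 95025/2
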